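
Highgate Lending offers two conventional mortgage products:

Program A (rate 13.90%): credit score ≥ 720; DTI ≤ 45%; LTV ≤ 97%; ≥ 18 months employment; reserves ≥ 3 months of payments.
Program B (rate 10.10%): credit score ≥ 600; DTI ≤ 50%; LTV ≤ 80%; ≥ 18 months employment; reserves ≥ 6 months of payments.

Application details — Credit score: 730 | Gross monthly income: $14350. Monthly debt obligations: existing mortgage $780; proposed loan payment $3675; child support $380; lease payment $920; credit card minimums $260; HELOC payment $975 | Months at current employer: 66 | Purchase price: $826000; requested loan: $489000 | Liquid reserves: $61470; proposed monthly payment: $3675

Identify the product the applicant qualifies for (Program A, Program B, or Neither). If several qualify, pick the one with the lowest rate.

Program B

Total debts = (780 + 3,675 + 380 + 920 + 260 + 975) = 6,990; DTI = 6,990/14,350 = 48.7%.
LTV = 489,000/826,000 = 59.2%.
Reserves = 61,470/3,675 = 16.7 months.
Program A: score 730 ≥ 720; DTI 48.7% > 45%; LTV 59.2% ≤ 97%; employment 66 ≥ 18 mo; reserves 16.7 ≥ 3 mo → does not qualify.
Program B: score 730 ≥ 600; DTI 48.7% ≤ 50%; LTV 59.2% ≤ 80%; employment 66 ≥ 18 mo; reserves 16.7 ≥ 6 mo → qualifies.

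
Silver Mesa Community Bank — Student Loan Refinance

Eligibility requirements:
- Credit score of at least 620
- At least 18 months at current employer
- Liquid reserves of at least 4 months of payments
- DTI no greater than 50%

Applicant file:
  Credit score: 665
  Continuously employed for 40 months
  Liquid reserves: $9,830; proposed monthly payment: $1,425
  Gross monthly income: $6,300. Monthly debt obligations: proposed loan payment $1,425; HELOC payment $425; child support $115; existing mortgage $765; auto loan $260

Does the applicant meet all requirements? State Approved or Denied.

Approved

Credit score 665 ≥ 620 (meets)
Employment 40 ≥ 18 months
Reserves = 9,830/1,425 = 6.9 months ≥ 4
Total monthly debts = (1,425 + 425 + 115 + 765 + 260) = 2,990. DTI = 2,990/6,300 = 47.5% ≤ 50%
All criteria satisfied.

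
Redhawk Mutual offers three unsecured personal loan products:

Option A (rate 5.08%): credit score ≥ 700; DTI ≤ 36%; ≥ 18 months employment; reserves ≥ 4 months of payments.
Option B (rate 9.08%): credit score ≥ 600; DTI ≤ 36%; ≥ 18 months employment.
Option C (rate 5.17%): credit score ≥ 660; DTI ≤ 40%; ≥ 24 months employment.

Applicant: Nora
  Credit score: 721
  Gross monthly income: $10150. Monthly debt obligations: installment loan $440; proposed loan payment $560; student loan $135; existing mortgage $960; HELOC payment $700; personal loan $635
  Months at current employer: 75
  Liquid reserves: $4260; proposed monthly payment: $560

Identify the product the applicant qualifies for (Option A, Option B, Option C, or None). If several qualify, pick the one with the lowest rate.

Total debts = (440 + 560 + 135 + 960 + 700 + 635) = 3,430; DTI = 3,430/10,150 = 33.8%.
Reserves = 4,260/560 = 7.6 months.
Option A: score 721 ≥ 700; DTI 33.8% ≤ 36%; employment 75 ≥ 18 mo; reserves 7.6 ≥ 4 mo → qualifies.
Option B: score 721 ≥ 600; DTI 33.8% ≤ 36%; employment 75 ≥ 18 mo → qualifies.
Option C: score 721 ≥ 660; DTI 33.8% ≤ 40%; employment 75 ≥ 24 mo → qualifies.
Qualifying: Option A, Option B, Option C. Lowest rate is 5.08% → Option A.

Option A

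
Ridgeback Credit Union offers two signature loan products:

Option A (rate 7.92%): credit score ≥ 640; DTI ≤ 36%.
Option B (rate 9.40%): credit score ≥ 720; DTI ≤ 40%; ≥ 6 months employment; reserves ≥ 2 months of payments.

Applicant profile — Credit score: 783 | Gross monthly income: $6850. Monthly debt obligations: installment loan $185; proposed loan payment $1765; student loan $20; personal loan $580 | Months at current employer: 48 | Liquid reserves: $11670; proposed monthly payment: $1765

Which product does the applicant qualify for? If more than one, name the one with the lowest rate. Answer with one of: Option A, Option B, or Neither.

Option B

Total debts = (185 + 1,765 + 20 + 580) = 2,550; DTI = 2,550/6,850 = 37.2%.
Reserves = 11,670/1,765 = 6.6 months.
Option A: score 783 ≥ 640; DTI 37.2% > 36% → does not qualify.
Option B: score 783 ≥ 720; DTI 37.2% ≤ 40%; employment 48 ≥ 6 mo; reserves 6.6 ≥ 2 mo → qualifies.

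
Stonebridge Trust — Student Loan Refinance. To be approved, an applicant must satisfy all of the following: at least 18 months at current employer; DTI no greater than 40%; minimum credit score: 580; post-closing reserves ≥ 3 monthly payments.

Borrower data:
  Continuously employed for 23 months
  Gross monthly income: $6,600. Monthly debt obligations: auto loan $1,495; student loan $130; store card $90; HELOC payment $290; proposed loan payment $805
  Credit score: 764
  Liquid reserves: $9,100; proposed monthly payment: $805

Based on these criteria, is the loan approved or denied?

Employment 23 ≥ 18 months
Total monthly debts = (1,495 + 130 + 90 + 290 + 805) = 2,810. DTI: 2,810 ÷ 6,600 = 42.6%, exceeds the 40% cap
Credit score 764 ≥ 580 (meets)
Liquid reserves cover 9,100/805 = 11.3 months — ≥ 3 required
Fails on DTI.

Denied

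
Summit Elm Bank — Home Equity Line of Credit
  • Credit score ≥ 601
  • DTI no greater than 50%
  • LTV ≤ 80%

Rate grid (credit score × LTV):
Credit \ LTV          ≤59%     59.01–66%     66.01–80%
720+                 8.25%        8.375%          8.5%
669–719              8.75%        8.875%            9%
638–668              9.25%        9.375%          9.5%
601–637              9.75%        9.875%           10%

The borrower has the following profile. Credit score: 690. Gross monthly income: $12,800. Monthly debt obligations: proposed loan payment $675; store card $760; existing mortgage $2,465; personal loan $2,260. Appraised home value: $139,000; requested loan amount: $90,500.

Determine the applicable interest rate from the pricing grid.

8.875%

Credit score 690 ≥ 601; Total monthly debts = (675 + 760 + 2,465 + 2,260) = 6,160. Debt-to-income = 6,160/12,800 = 48.1% — meets 50% limit
LTV = 90,500/139,000 = 65.1% ≤ 80%
Row: 690 falls in 669–719. Column: 65.1% falls in 59.01–66%. Rate = 8.875%.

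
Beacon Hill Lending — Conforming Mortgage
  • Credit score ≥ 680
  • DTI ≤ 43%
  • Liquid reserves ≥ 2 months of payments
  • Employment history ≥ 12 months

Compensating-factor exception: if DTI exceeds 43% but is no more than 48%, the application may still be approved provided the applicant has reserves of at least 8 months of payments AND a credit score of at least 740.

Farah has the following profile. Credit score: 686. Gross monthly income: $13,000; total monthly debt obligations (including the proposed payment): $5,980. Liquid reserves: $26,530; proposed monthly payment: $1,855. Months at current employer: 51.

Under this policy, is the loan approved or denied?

Denied

Credit score 686 ≥ 680 (meets base)
DTI = 5,980/13,000 = 46% > 43% — standard DTI limit exceeded.
Liquid reserves cover 26,530/1,855 = 14.3 months — ≥ 2 required
Employment 51 ≥ 12 months
DTI 46% is within the 43%–48% exception band; checking compensating factors.
Override check — reserves: 14.3 mo (ok); score: 686 (below 740).
Override conditions not both satisfied; exception does not apply.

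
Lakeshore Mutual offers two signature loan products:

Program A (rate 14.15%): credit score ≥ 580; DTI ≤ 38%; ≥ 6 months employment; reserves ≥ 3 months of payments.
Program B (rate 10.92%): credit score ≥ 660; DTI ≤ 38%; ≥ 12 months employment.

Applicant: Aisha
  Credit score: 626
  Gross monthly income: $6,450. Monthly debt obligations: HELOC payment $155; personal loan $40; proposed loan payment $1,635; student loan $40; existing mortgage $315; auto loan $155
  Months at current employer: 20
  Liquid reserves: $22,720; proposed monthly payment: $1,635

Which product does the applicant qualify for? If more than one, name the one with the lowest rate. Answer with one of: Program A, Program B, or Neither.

Program A

Total debts = (155 + 40 + 1,635 + 40 + 315 + 155) = 2,340; DTI = 2,340/6,450 = 36.3%.
Reserves = 22,720/1,635 = 13.9 months.
Program A: score 626 ≥ 580; DTI 36.3% ≤ 38%; employment 20 ≥ 6 mo; reserves 13.9 ≥ 3 mo → qualifies.
Program B: score 626 < 660; DTI 36.3% ≤ 38%; employment 20 ≥ 12 mo → does not qualify.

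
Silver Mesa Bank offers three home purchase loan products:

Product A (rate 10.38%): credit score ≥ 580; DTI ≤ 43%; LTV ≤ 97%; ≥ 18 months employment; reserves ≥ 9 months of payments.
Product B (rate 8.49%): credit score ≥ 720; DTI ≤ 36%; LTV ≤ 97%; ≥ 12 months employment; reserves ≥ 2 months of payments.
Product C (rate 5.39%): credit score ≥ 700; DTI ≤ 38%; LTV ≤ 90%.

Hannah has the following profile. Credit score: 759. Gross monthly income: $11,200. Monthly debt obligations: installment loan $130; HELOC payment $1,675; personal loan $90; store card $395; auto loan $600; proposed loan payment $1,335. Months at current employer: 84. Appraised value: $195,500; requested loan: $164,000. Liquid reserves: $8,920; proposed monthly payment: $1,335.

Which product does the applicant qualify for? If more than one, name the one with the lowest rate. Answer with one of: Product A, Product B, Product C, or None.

Product C

Total debts = (130 + 1,675 + 90 + 395 + 600 + 1,335) = 4,225; DTI = 4,225/11,200 = 37.7%.
LTV = 164,000/195,500 = 83.9%.
Reserves = 8,920/1,335 = 6.7 months.
Product A: score 759 ≥ 580; DTI 37.7% ≤ 43%; LTV 83.9% ≤ 97%; employment 84 ≥ 18 mo; reserves 6.7 < 9 mo → does not qualify.
Product B: score 759 ≥ 720; DTI 37.7% > 36%; LTV 83.9% ≤ 97%; employment 84 ≥ 12 mo; reserves 6.7 ≥ 2 mo → does not qualify.
Product C: score 759 ≥ 700; DTI 37.7% ≤ 38%; LTV 83.9% ≤ 90% → qualifies.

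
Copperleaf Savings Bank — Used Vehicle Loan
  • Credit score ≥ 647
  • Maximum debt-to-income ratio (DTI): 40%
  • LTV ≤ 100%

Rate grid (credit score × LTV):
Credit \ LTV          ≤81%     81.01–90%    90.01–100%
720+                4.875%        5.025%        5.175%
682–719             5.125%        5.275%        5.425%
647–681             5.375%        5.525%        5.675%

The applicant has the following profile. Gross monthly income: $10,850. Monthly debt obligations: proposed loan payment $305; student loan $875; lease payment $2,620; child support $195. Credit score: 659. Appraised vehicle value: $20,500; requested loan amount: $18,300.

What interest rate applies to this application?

Credit score 659 ≥ 647; Total monthly debts = (305 + 875 + 2,620 + 195) = 3,995. Debt-to-income = 3,995/10,850 = 36.8% — meets 40% limit
LTV = 18,300/20,500 = 89.3% ≤ 100%
Credit 659 → row 647–681; LTV 89.3% → column 81.01–90%. Grid cell → 5.525%.

5.525%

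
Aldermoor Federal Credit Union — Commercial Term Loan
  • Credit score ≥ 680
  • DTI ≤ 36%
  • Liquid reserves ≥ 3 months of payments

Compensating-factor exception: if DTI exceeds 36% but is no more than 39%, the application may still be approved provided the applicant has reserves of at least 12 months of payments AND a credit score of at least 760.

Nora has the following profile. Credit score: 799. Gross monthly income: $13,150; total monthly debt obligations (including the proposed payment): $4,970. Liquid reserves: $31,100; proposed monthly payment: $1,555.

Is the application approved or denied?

Approved

Credit score 799 ≥ 680 (meets base)
DTI = 4,970/13,150 = 37.8% > 36% — standard DTI limit exceeded.
Liquid reserves cover 31,100/1,555 = 20.0 months — ≥ 3 required
37.8% falls in the override range (36%–39%), so the compensating-factor test applies.
Reserves 20.0 ≥ 12 months; credit score 799 ≥ 760.
Both compensating conditions met → exception applies.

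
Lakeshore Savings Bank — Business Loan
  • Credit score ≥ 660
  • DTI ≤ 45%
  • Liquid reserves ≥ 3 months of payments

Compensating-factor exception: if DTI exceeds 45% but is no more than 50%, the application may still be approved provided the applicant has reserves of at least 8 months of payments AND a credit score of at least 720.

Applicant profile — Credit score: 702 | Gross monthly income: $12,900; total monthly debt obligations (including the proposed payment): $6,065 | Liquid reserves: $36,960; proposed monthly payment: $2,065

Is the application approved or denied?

Credit score 702 ≥ 660 (meets base)
DTI = 6,065/12,900 = 47% > 45% — standard DTI limit exceeded.
Reserves: 36,960 ÷ 2,065 = 17.9 months (meets 3-month minimum)
47% falls in the override range (45%–50%), so the compensating-factor test applies.
Reserves 17.9 ≥ 8 months; credit score 702 < 720.
Compensating-factor requirement not fully met.

Denied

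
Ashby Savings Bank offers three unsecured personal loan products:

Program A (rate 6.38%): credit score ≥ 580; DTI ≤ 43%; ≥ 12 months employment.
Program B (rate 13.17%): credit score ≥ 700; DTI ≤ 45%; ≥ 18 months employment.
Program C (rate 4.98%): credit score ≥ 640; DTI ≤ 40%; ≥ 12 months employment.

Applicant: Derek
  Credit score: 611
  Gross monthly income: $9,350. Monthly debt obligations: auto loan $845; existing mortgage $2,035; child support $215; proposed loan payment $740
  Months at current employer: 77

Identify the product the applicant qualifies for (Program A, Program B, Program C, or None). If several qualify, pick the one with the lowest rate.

Program A

Total debts = (845 + 2,035 + 215 + 740) = 3,835; DTI = 3,835/9,350 = 41%.
Program A: score 611 ≥ 580; DTI 41% ≤ 43%; employment 77 ≥ 12 mo → qualifies.
Program B: score 611 < 700; DTI 41% ≤ 45%; employment 77 ≥ 18 mo → does not qualify.
Program C: score 611 < 640; DTI 41% > 40%; employment 77 ≥ 12 mo → does not qualify.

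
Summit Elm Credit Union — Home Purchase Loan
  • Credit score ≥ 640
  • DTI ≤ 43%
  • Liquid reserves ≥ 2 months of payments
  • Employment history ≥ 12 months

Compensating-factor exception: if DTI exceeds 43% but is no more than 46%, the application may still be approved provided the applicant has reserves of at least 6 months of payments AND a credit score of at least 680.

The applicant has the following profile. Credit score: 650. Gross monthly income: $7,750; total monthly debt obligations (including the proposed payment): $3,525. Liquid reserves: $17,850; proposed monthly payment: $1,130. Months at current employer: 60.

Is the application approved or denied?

Denied

Credit score 650 ≥ 640 (meets base)
DTI = 3,525/7,750 = 45.5% > 43% — standard DTI limit exceeded.
Reserves = 17,850/1,130 = 15.8 months ≥ 2
Employment 60 ≥ 12 months
45.5% falls in the override range (43%–46%), so the compensating-factor test applies.
Override check — reserves: 15.8 mo (ok); score: 650 (below 680).
Override conditions not both satisfied; exception does not apply.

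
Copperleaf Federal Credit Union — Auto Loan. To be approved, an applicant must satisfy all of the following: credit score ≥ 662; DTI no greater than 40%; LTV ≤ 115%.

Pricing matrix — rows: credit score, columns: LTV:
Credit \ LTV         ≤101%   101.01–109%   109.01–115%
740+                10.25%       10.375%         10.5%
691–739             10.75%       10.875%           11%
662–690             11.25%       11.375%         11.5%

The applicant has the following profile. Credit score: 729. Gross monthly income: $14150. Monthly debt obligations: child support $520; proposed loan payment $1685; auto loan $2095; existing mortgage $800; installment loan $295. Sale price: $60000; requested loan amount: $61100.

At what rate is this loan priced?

Credit score 729 ≥ 662; Total monthly debts = (520 + 1,685 + 2,095 + 800 + 295) = 5,395. Debt-to-income = 5,395/14,150 = 38.1% — meets 40% limit
LTV: 61,100 ÷ 60,000 = 101.8%, within 115% cap
Score 729 is in the 691–739 band; LTV 101.8% is in the 101.01–109% band → 10.875%.

10.875%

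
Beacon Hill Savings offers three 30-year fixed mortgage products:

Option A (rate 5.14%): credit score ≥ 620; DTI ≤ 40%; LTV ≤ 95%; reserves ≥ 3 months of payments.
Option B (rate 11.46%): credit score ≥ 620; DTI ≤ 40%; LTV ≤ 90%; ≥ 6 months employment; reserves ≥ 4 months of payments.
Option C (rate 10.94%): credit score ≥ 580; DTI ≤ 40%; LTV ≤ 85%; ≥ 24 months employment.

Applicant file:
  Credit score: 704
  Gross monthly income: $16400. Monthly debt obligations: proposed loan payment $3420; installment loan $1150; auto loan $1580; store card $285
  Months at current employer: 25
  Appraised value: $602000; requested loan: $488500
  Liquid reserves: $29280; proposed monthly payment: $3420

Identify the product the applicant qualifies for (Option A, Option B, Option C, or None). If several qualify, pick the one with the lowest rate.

Option A

Total debts = (3,420 + 1,150 + 1,580 + 285) = 6,435; DTI = 6,435/16,400 = 39.2%.
LTV = 488,500/602,000 = 81.1%.
Reserves = 29,280/3,420 = 8.6 months.
Option A: score 704 ≥ 620; DTI 39.2% ≤ 40%; LTV 81.1% ≤ 95%; reserves 8.6 ≥ 3 mo → qualifies.
Option B: score 704 ≥ 620; DTI 39.2% ≤ 40%; LTV 81.1% ≤ 90%; employment 25 ≥ 6 mo; reserves 8.6 ≥ 4 mo → qualifies.
Option C: score 704 ≥ 580; DTI 39.2% ≤ 40%; LTV 81.1% ≤ 85%; employment 25 ≥ 24 mo → qualifies.
Qualifying: Option A, Option B, Option C. Lowest rate is 5.14% → Option A.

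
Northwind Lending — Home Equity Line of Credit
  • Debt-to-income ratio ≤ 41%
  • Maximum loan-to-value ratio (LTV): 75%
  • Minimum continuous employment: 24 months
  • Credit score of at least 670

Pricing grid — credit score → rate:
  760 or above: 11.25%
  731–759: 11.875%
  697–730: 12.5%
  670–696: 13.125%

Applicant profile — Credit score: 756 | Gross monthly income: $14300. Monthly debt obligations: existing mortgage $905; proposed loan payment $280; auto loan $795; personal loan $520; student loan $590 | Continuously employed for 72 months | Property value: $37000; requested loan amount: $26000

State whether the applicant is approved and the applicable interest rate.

Approved at 11.875%

Credit score 756 ≥ 670 (meets minimum)
Total monthly debts = (905 + 280 + 795 + 520 + 590) = 3,090. Debt-to-income = 3,090/14,300 = 21.6% — meets 41% limit
Employment 72 ≥ 24 months
LTV: 26,000 ÷ 37,000 = 70.3%, within 75% cap
All requirements met. Score 756 falls in the 731–759 tier → 11.875%.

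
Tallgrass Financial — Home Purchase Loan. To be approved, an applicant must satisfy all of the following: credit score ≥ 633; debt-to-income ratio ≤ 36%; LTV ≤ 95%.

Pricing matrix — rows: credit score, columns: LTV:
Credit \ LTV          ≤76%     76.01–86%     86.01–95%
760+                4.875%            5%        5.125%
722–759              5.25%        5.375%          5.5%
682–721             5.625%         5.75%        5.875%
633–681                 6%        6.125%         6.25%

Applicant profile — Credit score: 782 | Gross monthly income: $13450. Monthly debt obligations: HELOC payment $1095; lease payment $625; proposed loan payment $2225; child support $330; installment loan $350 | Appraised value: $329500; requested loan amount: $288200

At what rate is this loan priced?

5.125%

Credit score 782 ≥ 633; Total monthly debts = (1,095 + 625 + 2,225 + 330 + 350) = 4,625. DTI: 4,625 ÷ 13,450 = 34.4%, within the 36% cap
LTV = 288,200/329,500 = 87.5% ≤ 95%
Row: 782 falls in 760+. Column: 87.5% falls in 86.01–95%. Rate = 5.125%.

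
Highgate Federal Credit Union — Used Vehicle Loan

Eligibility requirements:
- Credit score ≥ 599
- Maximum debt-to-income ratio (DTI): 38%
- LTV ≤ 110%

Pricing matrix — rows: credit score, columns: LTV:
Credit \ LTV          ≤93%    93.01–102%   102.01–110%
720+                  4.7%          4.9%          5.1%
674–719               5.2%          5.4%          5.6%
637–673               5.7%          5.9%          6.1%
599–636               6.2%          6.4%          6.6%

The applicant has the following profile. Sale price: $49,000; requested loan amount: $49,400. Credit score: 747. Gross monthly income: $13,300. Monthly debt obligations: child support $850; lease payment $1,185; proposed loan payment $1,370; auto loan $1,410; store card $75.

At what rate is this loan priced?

4.9%

Credit score 747 ≥ 599; Total monthly debts = (850 + 1,185 + 1,370 + 1,410 + 75) = 4,890. Debt-to-income = 4,890/13,300 = 36.8% — meets 38% limit
Loan-to-value = 49,400/49,000 = 100.8% — pass (110% max)
Credit 747 → row 720+; LTV 100.8% → column 93.01–102%. Grid cell → 4.9%.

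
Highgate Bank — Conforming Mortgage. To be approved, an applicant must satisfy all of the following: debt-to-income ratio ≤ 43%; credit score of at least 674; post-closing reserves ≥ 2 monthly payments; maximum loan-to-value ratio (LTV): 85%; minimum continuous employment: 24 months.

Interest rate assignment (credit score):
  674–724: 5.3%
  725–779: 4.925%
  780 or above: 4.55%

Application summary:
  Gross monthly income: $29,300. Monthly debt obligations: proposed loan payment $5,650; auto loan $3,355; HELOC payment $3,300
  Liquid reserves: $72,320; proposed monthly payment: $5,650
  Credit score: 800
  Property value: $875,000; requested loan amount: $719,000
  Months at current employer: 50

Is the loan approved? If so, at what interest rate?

Credit score 800 ≥ 674 (meets minimum)
Employment 50 ≥ 24 months
Total monthly debts = (5,650 + 3,355 + 3,300) = 12,305. Debt-to-income = 12,305/29,300 = 42% — meets 43% limit
LTV = 719,000/875,000 = 82.2% ≤ 85%
Reserves: 72,320 ÷ 5,650 = 12.8 months (meets 2-month minimum)
All requirements met. Score 800 falls in the 780 or above tier → 4.55%.

Approved at 4.55%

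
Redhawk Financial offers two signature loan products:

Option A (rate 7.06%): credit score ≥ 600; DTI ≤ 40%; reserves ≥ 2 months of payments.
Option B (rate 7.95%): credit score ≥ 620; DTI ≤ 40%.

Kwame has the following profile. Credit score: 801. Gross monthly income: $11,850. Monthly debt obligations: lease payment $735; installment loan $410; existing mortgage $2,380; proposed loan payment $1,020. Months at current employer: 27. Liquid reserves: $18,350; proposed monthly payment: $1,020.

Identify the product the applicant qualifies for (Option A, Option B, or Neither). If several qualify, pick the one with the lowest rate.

Total debts = (735 + 410 + 2,380 + 1,020) = 4,545; DTI = 4,545/11,850 = 38.4%.
Reserves = 18,350/1,020 = 18.0 months.
Option A: score 801 ≥ 600; DTI 38.4% ≤ 40%; reserves 18.0 ≥ 2 mo → qualifies.
Option B: score 801 ≥ 620; DTI 38.4% ≤ 40% → qualifies.
Qualifying: Option A, Option B. Lowest rate is 7.06% → Option A.

Option A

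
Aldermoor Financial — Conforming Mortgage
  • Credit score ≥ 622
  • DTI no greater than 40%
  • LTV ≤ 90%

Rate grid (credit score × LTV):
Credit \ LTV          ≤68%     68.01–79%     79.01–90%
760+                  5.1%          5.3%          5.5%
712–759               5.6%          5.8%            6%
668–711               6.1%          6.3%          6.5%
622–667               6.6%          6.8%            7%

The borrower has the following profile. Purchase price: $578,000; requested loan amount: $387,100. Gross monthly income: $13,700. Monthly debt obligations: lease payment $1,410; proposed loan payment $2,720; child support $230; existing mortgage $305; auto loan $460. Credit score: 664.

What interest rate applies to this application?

6.6%

Credit score 664 ≥ 622; Total monthly debts = (1,410 + 2,720 + 230 + 305 + 460) = 5,125. DTI = 5,125/13,700 = 37.4% ≤ 40%
Loan-to-value = 387,100/578,000 = 67% — pass (90% max)
Row: 664 falls in 622–667. Column: 67% falls in ≤68%. Rate = 6.6%.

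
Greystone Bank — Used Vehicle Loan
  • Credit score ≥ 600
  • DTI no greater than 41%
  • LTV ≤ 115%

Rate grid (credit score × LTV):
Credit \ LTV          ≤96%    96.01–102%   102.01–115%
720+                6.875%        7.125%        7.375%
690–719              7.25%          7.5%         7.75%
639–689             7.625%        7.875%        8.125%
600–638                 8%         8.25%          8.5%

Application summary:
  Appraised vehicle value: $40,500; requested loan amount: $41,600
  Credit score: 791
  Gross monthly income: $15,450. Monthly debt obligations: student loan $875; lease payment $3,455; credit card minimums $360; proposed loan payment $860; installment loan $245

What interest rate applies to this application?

7.375%

Credit score 791 ≥ 600; Total monthly debts = (875 + 3,455 + 360 + 860 + 245) = 5,795. DTI: 5,795 ÷ 15,450 = 37.5%, within the 41% cap
LTV = 41,600/40,500 = 102.7% ≤ 115%
Credit 791 → row 720+; LTV 102.7% → column 102.01–115%. Grid cell → 7.375%.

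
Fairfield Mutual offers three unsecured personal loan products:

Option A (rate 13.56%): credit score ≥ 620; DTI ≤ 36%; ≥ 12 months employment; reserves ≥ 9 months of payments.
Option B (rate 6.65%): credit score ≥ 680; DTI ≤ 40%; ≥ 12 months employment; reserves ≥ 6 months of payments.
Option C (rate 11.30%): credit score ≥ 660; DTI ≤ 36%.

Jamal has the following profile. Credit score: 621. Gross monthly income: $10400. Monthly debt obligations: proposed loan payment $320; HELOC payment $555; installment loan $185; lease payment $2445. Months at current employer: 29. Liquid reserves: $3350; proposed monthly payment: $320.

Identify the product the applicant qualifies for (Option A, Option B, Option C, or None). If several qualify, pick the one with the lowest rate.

Total debts = (320 + 555 + 185 + 2,445) = 3,505; DTI = 3,505/10,400 = 33.7%.
Reserves = 3,350/320 = 10.5 months.
Option A: score 621 ≥ 620; DTI 33.7% ≤ 36%; employment 29 ≥ 12 mo; reserves 10.5 ≥ 9 mo → qualifies.
Option B: score 621 < 680; DTI 33.7% ≤ 40%; employment 29 ≥ 12 mo; reserves 10.5 ≥ 6 mo → does not qualify.
Option C: score 621 < 660; DTI 33.7% ≤ 36% → does not qualify.

Option A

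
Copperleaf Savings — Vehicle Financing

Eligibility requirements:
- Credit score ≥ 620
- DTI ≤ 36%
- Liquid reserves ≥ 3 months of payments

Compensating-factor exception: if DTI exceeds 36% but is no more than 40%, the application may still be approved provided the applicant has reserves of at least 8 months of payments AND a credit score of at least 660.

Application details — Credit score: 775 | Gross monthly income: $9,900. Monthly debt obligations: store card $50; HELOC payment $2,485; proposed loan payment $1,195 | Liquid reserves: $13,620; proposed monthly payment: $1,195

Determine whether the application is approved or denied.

Credit score 775 ≥ 620 (meets base)
Total debts = (50 + 2,485 + 1,195) = 3,730. DTI = 3,730/9,900 = 37.7% > 36% — standard DTI limit exceeded.
Reserves = 13,620/1,195 = 11.4 months ≥ 3
37.7% falls in the override range (36%–40%), so the compensating-factor test applies.
Override check — reserves: 11.4 mo (ok); score: 775 (ok).
Both override conditions satisfied; DTI exception granted.

Approved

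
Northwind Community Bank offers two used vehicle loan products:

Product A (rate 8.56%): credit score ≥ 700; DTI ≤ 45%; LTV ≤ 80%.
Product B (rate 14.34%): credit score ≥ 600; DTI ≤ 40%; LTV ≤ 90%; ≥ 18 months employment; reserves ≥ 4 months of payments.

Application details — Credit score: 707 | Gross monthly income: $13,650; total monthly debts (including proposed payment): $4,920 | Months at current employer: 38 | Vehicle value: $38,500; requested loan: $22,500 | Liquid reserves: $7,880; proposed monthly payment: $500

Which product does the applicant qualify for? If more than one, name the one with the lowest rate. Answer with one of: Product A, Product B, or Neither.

Product A

DTI = 4,920/13,650 = 36%.
LTV = 22,500/38,500 = 58.4%.
Reserves = 7,880/500 = 15.8 months.
Product A: score 707 ≥ 700; DTI 36% ≤ 45%; LTV 58.4% ≤ 80% → qualifies.
Product B: score 707 ≥ 600; DTI 36% ≤ 40%; LTV 58.4% ≤ 90%; employment 38 ≥ 18 mo; reserves 15.8 ≥ 4 mo → qualifies.
Qualifying: Product A, Product B. Lowest rate is 8.56% → Product A.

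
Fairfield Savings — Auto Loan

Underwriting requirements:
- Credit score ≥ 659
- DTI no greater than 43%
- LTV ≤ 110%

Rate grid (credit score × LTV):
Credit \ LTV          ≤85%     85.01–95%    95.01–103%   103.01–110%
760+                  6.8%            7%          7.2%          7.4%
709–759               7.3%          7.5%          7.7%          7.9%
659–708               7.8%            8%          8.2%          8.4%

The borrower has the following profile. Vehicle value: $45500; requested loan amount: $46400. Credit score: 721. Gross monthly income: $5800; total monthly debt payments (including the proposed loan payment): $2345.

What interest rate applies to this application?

Credit score 721 ≥ 659; Debt-to-income = 2,345/5,800 = 40.4% — meets 43% limit
LTV: 46,400 ÷ 45,500 = 102%, within 110% cap
Credit 721 → row 709–759; LTV 102% → column 95.01–103%. Grid cell → 7.7%.

7.7%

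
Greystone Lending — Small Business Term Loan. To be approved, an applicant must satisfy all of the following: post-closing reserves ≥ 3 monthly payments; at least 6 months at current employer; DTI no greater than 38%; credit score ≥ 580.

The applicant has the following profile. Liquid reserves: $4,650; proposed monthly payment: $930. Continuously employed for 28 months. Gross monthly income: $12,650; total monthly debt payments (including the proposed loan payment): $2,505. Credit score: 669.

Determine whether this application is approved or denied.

Reserves = 4,650/930 = 5.0 months ≥ 3
Employment 28 ≥ 6 months
DTI: 2,505 ÷ 12,650 = 19.8%, within the 38% cap
Credit score 669 ≥ 580 (meets)
All criteria satisfied.

Approved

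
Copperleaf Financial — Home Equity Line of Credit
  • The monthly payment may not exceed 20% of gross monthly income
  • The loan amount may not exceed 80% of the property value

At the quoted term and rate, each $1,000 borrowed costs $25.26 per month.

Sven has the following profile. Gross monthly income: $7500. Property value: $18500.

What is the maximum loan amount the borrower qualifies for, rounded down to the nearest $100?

$14,800

Payment cap: 20% × $7,500 = $1,500/month.
At $25.26 per $1,000, that supports 1,500/25.26 × 1,000 ≈ $59,382 → $59,300.
LTV cap: 80% × $18,500 = $14,800 → $14,800.
Binding constraint: loan-to-value.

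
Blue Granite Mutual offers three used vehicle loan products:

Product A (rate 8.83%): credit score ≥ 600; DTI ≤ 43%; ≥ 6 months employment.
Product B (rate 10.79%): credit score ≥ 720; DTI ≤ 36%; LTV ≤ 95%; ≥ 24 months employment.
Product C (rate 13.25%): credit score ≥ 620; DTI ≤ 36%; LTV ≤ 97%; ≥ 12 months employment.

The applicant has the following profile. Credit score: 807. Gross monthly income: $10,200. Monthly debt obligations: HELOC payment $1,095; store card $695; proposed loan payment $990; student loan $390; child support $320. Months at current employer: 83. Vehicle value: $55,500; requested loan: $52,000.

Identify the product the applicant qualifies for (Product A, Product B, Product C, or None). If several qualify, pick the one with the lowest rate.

Product A

Total debts = (1,095 + 695 + 990 + 390 + 320) = 3,490; DTI = 3,490/10,200 = 34.2%.
LTV = 52,000/55,500 = 93.7%.
Product A: score 807 ≥ 600; DTI 34.2% ≤ 43%; employment 83 ≥ 6 mo → qualifies.
Product B: score 807 ≥ 720; DTI 34.2% ≤ 36%; LTV 93.7% ≤ 95%; employment 83 ≥ 24 mo → qualifies.
Product C: score 807 ≥ 620; DTI 34.2% ≤ 36%; LTV 93.7% ≤ 97%; employment 83 ≥ 12 mo → qualifies.
Qualifying: Product A, Product B, Product C. Lowest rate is 8.83% → Product A.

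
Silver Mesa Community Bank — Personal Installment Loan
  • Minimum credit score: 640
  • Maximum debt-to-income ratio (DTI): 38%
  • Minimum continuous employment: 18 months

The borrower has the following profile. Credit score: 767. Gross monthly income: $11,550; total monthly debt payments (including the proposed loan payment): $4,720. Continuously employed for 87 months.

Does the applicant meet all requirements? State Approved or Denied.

Credit score 767 ≥ 640 (meets)
DTI = 4,720/11,550 = 40.9% > 38%
Employment 87 ≥ 18 months
Fails on DTI.

Denied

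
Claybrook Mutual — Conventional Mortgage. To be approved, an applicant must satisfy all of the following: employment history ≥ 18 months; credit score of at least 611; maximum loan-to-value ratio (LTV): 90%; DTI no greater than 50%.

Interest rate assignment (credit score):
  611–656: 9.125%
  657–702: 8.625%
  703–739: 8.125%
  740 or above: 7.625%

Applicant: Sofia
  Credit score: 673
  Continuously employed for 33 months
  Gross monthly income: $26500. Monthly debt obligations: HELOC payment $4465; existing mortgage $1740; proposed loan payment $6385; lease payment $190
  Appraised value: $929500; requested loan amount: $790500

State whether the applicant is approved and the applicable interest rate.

Credit score 673 ≥ 611 (meets minimum)
LTV: 790,500 ÷ 929,500 = 85%, within 90% cap
Employment 33 ≥ 18 months
Total monthly debts = (4,465 + 1,740 + 6,385 + 190) = 12,780. DTI: 12,780 ÷ 26,500 = 48.2%, within the 50% cap
All requirements met. Score 673 falls in the 657–702 tier → 8.625%.

Approved at 8.625%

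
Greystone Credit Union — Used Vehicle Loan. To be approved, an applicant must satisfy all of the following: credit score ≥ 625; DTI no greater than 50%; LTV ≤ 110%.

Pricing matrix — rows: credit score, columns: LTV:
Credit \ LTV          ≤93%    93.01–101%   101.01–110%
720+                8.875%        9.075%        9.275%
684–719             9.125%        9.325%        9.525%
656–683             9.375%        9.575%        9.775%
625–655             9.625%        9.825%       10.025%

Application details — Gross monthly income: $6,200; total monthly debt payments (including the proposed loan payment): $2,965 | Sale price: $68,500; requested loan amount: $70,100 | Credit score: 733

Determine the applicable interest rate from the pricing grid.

9.275%

Credit score 733 ≥ 625; DTI: 2,965 ÷ 6,200 = 47.8%, within the 50% cap
LTV: 70,100 ÷ 68,500 = 102.3%, within 110% cap
Row: 733 falls in 720+. Column: 102.3% falls in 101.01–110%. Rate = 9.275%.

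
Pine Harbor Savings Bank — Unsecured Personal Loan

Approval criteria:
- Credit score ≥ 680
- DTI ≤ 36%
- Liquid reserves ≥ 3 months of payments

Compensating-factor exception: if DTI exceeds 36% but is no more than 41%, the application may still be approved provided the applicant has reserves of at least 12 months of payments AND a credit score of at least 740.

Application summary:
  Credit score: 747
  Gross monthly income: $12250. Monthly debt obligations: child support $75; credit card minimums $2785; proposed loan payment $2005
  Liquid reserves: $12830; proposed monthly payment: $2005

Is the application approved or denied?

Credit score 747 ≥ 680 (meets base)
Total debts = (75 + 2,785 + 2,005) = 4,865. DTI: 4,865 ÷ 12,250 = 39.7%, over the 36% base limit.
Reserves: 12,830 ÷ 2,005 = 6.4 months (meets 3-month minimum)
DTI 39.7% is within the 36%–41% exception band; checking compensating factors.
Reserves 6.4 < 12 months; credit score 747 ≥ 740.
Compensating-factor requirement not fully met.

Denied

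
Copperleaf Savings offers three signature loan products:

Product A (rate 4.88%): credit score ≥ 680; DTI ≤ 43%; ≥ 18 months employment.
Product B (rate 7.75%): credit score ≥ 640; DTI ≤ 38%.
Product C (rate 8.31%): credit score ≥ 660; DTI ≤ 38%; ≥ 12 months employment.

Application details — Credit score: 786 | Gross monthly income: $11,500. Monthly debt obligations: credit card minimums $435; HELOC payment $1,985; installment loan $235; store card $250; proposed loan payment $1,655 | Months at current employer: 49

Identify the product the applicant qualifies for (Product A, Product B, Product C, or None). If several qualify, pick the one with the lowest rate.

Product A

Total debts = (435 + 1,985 + 235 + 250 + 1,655) = 4,560; DTI = 4,560/11,500 = 39.7%.
Product A: score 786 ≥ 680; DTI 39.7% ≤ 43%; employment 49 ≥ 18 mo → qualifies.
Product B: score 786 ≥ 640; DTI 39.7% > 38% → does not qualify.
Product C: score 786 ≥ 660; DTI 39.7% > 38%; employment 49 ≥ 12 mo → does not qualify.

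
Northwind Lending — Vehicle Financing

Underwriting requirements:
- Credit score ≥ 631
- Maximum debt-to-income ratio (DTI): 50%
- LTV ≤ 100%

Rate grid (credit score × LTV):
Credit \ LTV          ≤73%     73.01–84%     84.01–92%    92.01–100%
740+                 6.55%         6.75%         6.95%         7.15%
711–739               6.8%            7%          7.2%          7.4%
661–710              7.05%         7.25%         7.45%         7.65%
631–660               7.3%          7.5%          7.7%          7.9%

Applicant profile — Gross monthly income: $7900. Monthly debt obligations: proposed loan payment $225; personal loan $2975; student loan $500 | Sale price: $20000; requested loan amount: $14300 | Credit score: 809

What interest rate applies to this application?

6.55%

Credit score 809 ≥ 631; Total monthly debts = (225 + 2,975 + 500) = 3,700. Debt-to-income = 3,700/7,900 = 46.8% — meets 50% limit
Loan-to-value = 14,300/20,000 = 71.5% — pass (100% max)
Credit 809 → row 740+; LTV 71.5% → column ≤73%. Grid cell → 6.55%.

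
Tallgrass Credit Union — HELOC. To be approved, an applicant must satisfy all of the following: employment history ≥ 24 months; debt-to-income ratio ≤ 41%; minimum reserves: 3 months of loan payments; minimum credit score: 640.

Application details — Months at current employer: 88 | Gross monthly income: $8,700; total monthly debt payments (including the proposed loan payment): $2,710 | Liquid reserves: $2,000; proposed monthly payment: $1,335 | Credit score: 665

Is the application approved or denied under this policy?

Denied

Employment 88 ≥ 24 months
Debt-to-income = 2,710/8,700 = 31.1% — meets 41% limit
Liquid reserves cover 2,000/1,335 = 1.5 months — < 3 required
Credit score 665 ≥ 640 (meets)
Fails on reserves.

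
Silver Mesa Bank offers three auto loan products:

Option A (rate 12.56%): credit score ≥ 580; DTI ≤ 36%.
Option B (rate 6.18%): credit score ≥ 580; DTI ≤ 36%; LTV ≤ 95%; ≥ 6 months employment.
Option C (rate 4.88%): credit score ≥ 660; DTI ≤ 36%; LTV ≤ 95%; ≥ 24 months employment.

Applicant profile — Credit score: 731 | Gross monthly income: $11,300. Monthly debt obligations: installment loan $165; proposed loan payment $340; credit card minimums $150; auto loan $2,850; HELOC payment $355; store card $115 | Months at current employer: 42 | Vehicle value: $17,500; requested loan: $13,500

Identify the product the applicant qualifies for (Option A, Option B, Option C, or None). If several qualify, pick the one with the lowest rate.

Total debts = (165 + 340 + 150 + 2,850 + 355 + 115) = 3,975; DTI = 3,975/11,300 = 35.2%.
LTV = 13,500/17,500 = 77.1%.
Option A: score 731 ≥ 580; DTI 35.2% ≤ 36% → qualifies.
Option B: score 731 ≥ 580; DTI 35.2% ≤ 36%; LTV 77.1% ≤ 95%; employment 42 ≥ 6 mo → qualifies.
Option C: score 731 ≥ 660; DTI 35.2% ≤ 36%; LTV 77.1% ≤ 95%; employment 42 ≥ 24 mo → qualifies.
Qualifying: Option A, Option B, Option C. Lowest rate is 4.88% → Option C.

Option C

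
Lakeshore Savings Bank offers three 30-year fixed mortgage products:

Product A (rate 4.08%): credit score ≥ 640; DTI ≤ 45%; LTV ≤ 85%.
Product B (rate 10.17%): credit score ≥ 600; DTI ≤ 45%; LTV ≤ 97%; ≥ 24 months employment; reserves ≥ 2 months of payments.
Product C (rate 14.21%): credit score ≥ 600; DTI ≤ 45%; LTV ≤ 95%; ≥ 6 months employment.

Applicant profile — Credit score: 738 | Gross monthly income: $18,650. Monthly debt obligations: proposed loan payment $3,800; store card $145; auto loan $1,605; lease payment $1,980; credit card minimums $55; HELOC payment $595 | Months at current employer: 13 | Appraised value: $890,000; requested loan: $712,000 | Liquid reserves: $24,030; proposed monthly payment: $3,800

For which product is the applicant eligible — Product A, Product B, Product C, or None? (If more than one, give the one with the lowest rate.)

Total debts = (3,800 + 145 + 1,605 + 1,980 + 55 + 595) = 8,180; DTI = 8,180/18,650 = 43.9%.
LTV = 712,000/890,000 = 80%.
Reserves = 24,030/3,800 = 6.3 months.
Product A: score 738 ≥ 640; DTI 43.9% ≤ 45%; LTV 80% ≤ 85% → qualifies.
Product B: score 738 ≥ 600; DTI 43.9% ≤ 45%; LTV 80% ≤ 97%; employment 13 < 24 mo; reserves 6.3 ≥ 2 mo → does not qualify.
Product C: score 738 ≥ 600; DTI 43.9% ≤ 45%; LTV 80% ≤ 95%; employment 13 ≥ 6 mo → qualifies.
Qualifying: Product A, Product C. Lowest rate is 4.08% → Product A.

Product A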